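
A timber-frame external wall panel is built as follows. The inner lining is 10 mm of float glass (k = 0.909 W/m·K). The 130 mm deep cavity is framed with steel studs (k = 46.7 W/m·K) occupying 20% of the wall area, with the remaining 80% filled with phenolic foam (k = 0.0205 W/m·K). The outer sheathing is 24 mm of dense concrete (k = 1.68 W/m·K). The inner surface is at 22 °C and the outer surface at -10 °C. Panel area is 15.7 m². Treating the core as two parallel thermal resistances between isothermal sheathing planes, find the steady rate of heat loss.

Q ≈ 12800 W

Sheathing layers in series; stud and cavity paths in parallel between them.
R_inner = 0.01/(0.909×15.7) = 7.007×10^-4 K/W
R_stud  = 0.13/(46.7×0.2×15.7) = 8.865×10^-4 K/W
R_cav   = 0.13/(0.0205×0.8×15.7) = 0.5049 K/W
1/R_core = 1/R_stud + 1/R_cav → R_core = 8.85×10^-4 K/W
R_outer = 0.024/(1.68×15.7) = 9.099×10^-4 K/W
R_total = 0.002496 K/W
Q = ΔT/R_total = 32/0.002496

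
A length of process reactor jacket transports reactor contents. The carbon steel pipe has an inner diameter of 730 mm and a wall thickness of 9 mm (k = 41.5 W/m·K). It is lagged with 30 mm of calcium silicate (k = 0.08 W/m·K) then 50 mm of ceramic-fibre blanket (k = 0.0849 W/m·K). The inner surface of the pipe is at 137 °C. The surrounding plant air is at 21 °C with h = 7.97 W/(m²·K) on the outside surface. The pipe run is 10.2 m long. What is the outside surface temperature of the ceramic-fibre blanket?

T ≈ 33.3 °C

Per-layer cylindrical resistances, series-summed:
R_carbon steel pipe wall = ln(374/365)/(2π×41.5×10.2) = 9.158×10^-6 K/W
R_calcium silicate = ln(404/374)/(2π×0.08×10.2) = 0.01505 K/W
R_ceramic-fibre blanket = ln(454/404)/(2π×0.0849×10.2) = 0.02144 K/W
R_outer film = 1/(h_o·2πr_oL) = 1/(7.97×2π×0.454×10.2) = 0.004312 K/W
R_total = 0.04082 K/W
Q = ΔT/R_total = 116/0.04082
Q = 2840 W
T_interface = T_inner − Q·ΣR(inner→interface) = 137 − 2840×0.0365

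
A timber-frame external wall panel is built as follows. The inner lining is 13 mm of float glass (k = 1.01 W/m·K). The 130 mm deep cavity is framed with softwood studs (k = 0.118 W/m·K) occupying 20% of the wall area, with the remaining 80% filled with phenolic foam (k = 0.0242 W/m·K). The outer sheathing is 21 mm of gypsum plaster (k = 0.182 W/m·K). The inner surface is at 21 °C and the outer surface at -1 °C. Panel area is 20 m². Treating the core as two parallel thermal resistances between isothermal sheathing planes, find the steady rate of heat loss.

Q ≈ 139 W

Sheathing layers in series; stud and cavity paths in parallel between them.
R_inner = 0.013/(1.01×20) = 6.436×10^-4 K/W
R_stud  = 0.13/(0.118×0.2×20) = 0.2754 K/W
R_cav   = 0.13/(0.0242×0.8×20) = 0.3357 K/W
1/R_core = 1/R_stud + 1/R_cav → R_core = 0.1513 K/W
R_outer = 0.021/(0.182×20) = 0.005769 K/W
R_total = 0.1577 K/W
Q = ΔT/R_total = 22/0.1577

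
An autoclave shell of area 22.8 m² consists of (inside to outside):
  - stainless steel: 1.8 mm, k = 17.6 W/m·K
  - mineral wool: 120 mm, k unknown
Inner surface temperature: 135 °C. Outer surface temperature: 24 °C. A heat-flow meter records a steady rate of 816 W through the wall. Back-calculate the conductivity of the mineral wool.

Thermal resistances in series:
R_stainless steel = L/(kA) = 0.0018/(17.6×22.8) = 4.486×10^-6 K/W
Sum of known resistances R_other = 4.486×10^-6 K/W
Total R = ΔT/Q = 111/816 = 0.136 K/W
R_mineral wool = R_total − R_other = 0.136 K/W
k = L/(R·A) = 0.12/(0.136×22.8)

k ≈ 0.0387 W/(m·K)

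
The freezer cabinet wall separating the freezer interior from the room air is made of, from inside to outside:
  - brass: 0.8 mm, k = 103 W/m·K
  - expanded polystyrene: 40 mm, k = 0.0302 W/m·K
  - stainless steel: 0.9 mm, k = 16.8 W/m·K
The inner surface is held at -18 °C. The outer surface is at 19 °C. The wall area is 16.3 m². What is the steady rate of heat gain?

Q ≈ 455 W

Treating each layer as a thermal resistance in series:
R_brass = L/(kA) = 0.0008/(103×16.3) = 4.765×10^-7 K/W
R_expanded polystyrene = L/(kA) = 0.04/(0.0302×16.3) = 0.08126 K/W
R_stainless steel = L/(kA) = 0.0009/(16.8×16.3) = 3.287×10^-6 K/W
R_total = 0.08126 K/W
Q = ΔT / R_total = 37 / 0.08126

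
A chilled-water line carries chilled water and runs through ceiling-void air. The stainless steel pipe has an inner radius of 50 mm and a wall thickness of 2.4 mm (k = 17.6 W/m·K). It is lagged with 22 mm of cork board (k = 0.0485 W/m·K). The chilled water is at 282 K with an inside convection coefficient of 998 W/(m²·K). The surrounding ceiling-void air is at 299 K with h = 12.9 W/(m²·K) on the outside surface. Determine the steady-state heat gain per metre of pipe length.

Cylindrical conduction, so R = ln(r₂/r₁)/(2πkL) per layer, in series:
R_inner film = 1/(h_i·2πr₁L) = 1/(998×2π×0.05×1) = 0.003189 K/W
R_stainless steel pipe wall = ln(52.4/50)/(2π×17.6×1) = 4.24×10^-4 K/W
R_cork board = ln(74.4/52.4)/(2π×0.0485×1) = 1.15 K/W
R_outer film = 1/(h_o·2πr_oL) = 1/(12.9×2π×0.0744×1) = 0.1658 K/W
R_total = 1.32 K/W
Q = ΔT/R_total = 17/1.32

q′ ≈ 12.9 W/m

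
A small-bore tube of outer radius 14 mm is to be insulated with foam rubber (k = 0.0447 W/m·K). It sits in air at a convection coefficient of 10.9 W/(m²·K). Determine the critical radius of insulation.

For a cylinder r_cr = k/h = 0.0447/10.9
r_cr = 4.1 mm; since the bare radius (14 mm) is above r_cr, any added insulation will reduce heat loss.

r_cr ≈ 4.1 mm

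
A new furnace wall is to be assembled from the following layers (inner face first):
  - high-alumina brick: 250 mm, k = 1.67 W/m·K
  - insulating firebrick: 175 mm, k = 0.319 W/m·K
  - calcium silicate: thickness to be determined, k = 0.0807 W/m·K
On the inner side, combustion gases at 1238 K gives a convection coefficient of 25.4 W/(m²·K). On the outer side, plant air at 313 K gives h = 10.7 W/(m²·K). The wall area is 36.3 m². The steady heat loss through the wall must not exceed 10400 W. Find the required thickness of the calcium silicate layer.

L ≈ 193 mm

Treating each layer as a thermal resistance in series:
R_inner film = 1/(h_i·A) = 1/(25.4×36.3) = 0.001085 K/W
R_high-alumina brick = L/(kA) = 0.25/(1.67×36.3) = 0.004124 K/W
R_insulating firebrick = L/(kA) = 0.175/(0.319×36.3) = 0.01511 K/W
R_outer film = 1/(h_o·A) = 1/(10.7×36.3) = 0.002575 K/W
Sum of the known resistances R_other = 0.0229 K/W
Required total resistance R_tot = ΔT/Q_allow = 925/10400 = 0.08894 K/W
R_calcium silicate = R_tot − R_other = 0.06605 K/W
L = R·k·A = 0.06605×0.0807×36.3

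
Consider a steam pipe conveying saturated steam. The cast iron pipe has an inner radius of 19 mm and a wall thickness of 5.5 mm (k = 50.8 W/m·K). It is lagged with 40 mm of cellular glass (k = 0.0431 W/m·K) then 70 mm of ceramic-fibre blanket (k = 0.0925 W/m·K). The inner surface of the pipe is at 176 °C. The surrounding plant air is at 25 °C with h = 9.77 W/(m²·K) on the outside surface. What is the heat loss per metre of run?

Per-layer cylindrical resistances, series-summed:
R_cast iron pipe wall = ln(24.5/19)/(2π×50.8×1) = 7.965×10^-4 K/W
R_cellular glass = ln(64.5/24.5)/(2π×0.0431×1) = 3.574 K/W
R_ceramic-fibre blanket = ln(134.5/64.5)/(2π×0.0925×1) = 1.264 K/W
R_outer film = 1/(h_o·2πr_oL) = 1/(9.77×2π×0.1345×1) = 0.1211 K/W
R_total = 4.961 K/W
Q = ΔT/R_total = 151/4.961

q′ ≈ 30.4 W/m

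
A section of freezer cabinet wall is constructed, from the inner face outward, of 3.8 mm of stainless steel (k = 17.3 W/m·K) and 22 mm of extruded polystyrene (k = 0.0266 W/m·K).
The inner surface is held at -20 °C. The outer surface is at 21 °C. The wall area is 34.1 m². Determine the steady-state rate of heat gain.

Q ≈ 1690 W

Model the wall as resistances in series:
R_stainless steel = L/(kA) = 0.0038/(17.3×34.1) = 6.441×10^-6 K/W
R_extruded polystyrene = L/(kA) = 0.022/(0.0266×34.1) = 0.02425 K/W
R_total = 0.02426 K/W
Q = ΔT / R_total = 41 / 0.02426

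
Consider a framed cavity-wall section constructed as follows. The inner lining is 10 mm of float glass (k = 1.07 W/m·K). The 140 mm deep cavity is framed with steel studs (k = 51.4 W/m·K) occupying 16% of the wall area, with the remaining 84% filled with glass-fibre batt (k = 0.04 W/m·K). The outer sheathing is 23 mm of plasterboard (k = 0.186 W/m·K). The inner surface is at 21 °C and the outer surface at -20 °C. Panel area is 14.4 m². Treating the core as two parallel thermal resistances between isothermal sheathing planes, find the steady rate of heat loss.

Sheathing layers in series; stud and cavity paths in parallel between them.
R_inner = 0.01/(1.07×14.4) = 6.49×10^-4 K/W
R_stud  = 0.14/(51.4×0.16×14.4) = 0.001182 K/W
R_cav   = 0.14/(0.04×0.84×14.4) = 0.2894 K/W
1/R_core = 1/R_stud + 1/R_cav → R_core = 0.001177 K/W
R_outer = 0.023/(0.186×14.4) = 0.008587 K/W
R_total = 0.01041 K/W
Q = ΔT/R_total = 41/0.01041

Q ≈ 3940 W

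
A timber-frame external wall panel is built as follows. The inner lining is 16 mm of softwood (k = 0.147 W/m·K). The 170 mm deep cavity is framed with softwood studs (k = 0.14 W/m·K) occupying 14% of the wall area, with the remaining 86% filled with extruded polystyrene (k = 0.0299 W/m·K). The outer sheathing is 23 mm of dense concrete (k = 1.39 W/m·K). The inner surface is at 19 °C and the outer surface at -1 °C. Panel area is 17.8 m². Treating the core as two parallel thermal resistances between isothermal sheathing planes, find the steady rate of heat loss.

Sheathing layers in series; stud and cavity paths in parallel between them.
R_inner = 0.016/(0.147×17.8) = 0.006115 K/W
R_stud  = 0.17/(0.14×0.14×17.8) = 0.4873 K/W
R_cav   = 0.17/(0.0299×0.86×17.8) = 0.3714 K/W
1/R_core = 1/R_stud + 1/R_cav → R_core = 0.2108 K/W
R_outer = 0.023/(1.39×17.8) = 9.296×10^-4 K/W
R_total = 0.2178 K/W
Q = ΔT/R_total = 20/0.2178

Q ≈ 91.8 W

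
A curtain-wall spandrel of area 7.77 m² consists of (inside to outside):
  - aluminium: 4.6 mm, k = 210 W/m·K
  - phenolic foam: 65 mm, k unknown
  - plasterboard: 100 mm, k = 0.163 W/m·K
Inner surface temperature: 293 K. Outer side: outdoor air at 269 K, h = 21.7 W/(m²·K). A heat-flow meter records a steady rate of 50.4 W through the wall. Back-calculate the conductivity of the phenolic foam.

Series thermal resistances:
R_aluminium = L/(kA) = 0.0046/(210×7.77) = 2.819×10^-6 K/W
R_plasterboard = L/(kA) = 0.1/(0.163×7.77) = 0.07896 K/W
R_outer film = 1/(h_o·A) = 1/(21.7×7.77) = 0.005931 K/W
Sum of known resistances R_other = 0.08489 K/W
Total R = ΔT/Q = 24/50.4 = 0.4762 K/W
R_phenolic foam = R_total − R_other = 0.3913 K/W
k = L/(R·A) = 0.065/(0.3913×7.77)

k ≈ 0.0214 W/(m·K)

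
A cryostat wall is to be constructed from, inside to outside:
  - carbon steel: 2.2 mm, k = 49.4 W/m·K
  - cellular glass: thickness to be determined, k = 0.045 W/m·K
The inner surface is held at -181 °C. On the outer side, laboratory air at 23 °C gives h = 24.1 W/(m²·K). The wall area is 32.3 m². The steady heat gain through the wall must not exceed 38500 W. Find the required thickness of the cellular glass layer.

Using the resistance-network approach (series):
R_carbon steel = L/(kA) = 0.0022/(49.4×32.3) = 1.379×10^-6 K/W
R_outer film = 1/(h_o·A) = 1/(24.1×32.3) = 0.001285 K/W
Sum of the known resistances R_other = 0.001286 K/W
Required total resistance R_tot = ΔT/Q_allow = 204/38500 = 0.005299 K/W
R_cellular glass = R_tot − R_other = 0.004013 K/W
L = R·k·A = 0.004013×0.045×32.3

L ≈ 5.83 mm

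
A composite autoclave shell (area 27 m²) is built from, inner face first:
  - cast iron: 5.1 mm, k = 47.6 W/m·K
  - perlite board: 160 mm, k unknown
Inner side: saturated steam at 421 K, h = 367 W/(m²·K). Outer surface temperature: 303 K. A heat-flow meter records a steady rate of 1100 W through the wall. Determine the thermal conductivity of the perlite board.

k ≈ 0.0553 W/(m·K)

Thermal resistances in series:
R_inner film = 1/(h_i·A) = 1/(367×27) = 1.009×10^-4 K/W
R_cast iron = L/(kA) = 0.0051/(47.6×27) = 3.968×10^-6 K/W
Sum of known resistances R_other = 1.049×10^-4 K/W
Total R = ΔT/Q = 118/1100 = 0.1073 K/W
R_perlite board = R_total − R_other = 0.1072 K/W
k = L/(R·A) = 0.16/(0.1072×27)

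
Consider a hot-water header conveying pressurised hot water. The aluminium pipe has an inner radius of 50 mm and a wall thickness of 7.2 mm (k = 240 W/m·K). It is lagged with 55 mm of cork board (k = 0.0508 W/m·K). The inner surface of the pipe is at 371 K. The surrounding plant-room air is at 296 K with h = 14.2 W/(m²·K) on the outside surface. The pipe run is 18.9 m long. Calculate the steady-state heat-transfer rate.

Q ≈ 641 W

For a radial system each layer contributes R = ln(r_out/r_in)/(2πkL); films add R = 1/(hA).
R_aluminium pipe wall = ln(57.2/50)/(2π×240×18.9) = 4.72×10^-6 K/W
R_cork board = ln(112.2/57.2)/(2π×0.0508×18.9) = 0.1117 K/W
R_outer film = 1/(h_o·2πr_oL) = 1/(14.2×2π×0.1122×18.9) = 0.005285 K/W
R_total = 0.117 K/W
Q = ΔT/R_total = 75/0.117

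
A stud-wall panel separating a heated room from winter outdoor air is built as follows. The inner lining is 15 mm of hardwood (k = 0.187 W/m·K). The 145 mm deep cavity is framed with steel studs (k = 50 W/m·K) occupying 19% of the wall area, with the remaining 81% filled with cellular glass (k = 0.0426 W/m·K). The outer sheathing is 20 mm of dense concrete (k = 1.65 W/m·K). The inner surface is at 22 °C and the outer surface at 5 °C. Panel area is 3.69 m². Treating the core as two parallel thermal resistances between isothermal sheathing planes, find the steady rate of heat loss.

Sheathing layers in series; stud and cavity paths in parallel between them.
R_inner = 0.015/(0.187×3.69) = 0.02174 K/W
R_stud  = 0.145/(50×0.19×3.69) = 0.004136 K/W
R_cav   = 0.145/(0.0426×0.81×3.69) = 1.139 K/W
1/R_core = 1/R_stud + 1/R_cav → R_core = 0.004121 K/W
R_outer = 0.02/(1.65×3.69) = 0.003285 K/W
R_total = 0.02914 K/W
Q = ΔT/R_total = 17/0.02914

Q ≈ 583 W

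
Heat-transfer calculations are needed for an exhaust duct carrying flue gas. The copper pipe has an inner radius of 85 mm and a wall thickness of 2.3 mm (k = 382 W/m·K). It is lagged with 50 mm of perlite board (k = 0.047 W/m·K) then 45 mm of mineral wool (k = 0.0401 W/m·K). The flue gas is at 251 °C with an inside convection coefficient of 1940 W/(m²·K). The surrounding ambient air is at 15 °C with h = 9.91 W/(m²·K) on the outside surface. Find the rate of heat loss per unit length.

Cylindrical conduction, so R = ln(r₂/r₁)/(2πkL) per layer, in series:
R_inner film = 1/(h_i·2πr₁L) = 1/(1940×2π×0.085×1) = 9.652×10^-4 K/W
R_copper pipe wall = ln(87.3/85)/(2π×382×1) = 1.112×10^-5 K/W
R_perlite board = ln(137.3/87.3)/(2π×0.047×1) = 1.533 K/W
R_mineral wool = ln(182.3/137.3)/(2π×0.0401×1) = 1.125 K/W
R_outer film = 1/(h_o·2πr_oL) = 1/(9.91×2π×0.1823×1) = 0.0881 K/W
R_total = 2.748 K/W
Q = ΔT/R_total = 236/2.748

q′ ≈ 85.9 W/m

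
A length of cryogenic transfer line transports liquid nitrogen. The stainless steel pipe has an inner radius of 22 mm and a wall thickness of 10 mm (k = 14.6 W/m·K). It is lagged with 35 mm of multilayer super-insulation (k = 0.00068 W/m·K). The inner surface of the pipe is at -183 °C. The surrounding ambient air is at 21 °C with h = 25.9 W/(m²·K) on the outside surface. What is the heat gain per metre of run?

q′ ≈ 1.18 W/m

Per-layer cylindrical resistances, series-summed:
R_stainless steel pipe wall = ln(32/22)/(2π×14.6×1) = 0.004085 K/W
R_multilayer super-insulation = ln(67/32)/(2π×0.00068×1) = 173 K/W
R_outer film = 1/(h_o·2πr_oL) = 1/(25.9×2π×0.067×1) = 0.09172 K/W
R_total = 173 K/W
Q = ΔT/R_total = 204/173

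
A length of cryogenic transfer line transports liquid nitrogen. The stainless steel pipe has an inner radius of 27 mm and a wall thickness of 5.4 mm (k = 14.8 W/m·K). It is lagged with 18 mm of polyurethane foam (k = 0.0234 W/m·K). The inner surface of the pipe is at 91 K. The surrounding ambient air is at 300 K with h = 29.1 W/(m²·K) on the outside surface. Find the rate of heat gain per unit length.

Per-layer cylindrical resistances, series-summed:
R_stainless steel pipe wall = ln(32.4/27)/(2π×14.8×1) = 0.001961 K/W
R_polyurethane foam = ln(50.4/32.4)/(2π×0.0234×1) = 3.005 K/W
R_outer film = 1/(h_o·2πr_oL) = 1/(29.1×2π×0.0504×1) = 0.1085 K/W
R_total = 3.116 K/W
Q = ΔT/R_total = 209/3.116

q′ ≈ 67.1 W/m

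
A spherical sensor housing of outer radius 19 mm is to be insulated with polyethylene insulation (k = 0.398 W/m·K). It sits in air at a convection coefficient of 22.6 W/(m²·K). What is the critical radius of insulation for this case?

r_cr ≈ 35.2 mm

For a sphere r_cr = 2k/h = 2×0.398/22.6
r_cr = 35.2 mm; since the bare radius (19 mm) is below r_cr, adding a thin layer of insulation will *increase* heat loss.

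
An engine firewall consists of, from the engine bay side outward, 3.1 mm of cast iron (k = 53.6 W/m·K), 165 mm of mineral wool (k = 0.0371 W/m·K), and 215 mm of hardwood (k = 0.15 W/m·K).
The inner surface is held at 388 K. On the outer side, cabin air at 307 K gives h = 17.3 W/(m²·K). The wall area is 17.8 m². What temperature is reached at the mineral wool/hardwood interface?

T ≈ 327 K

Treating each layer as a thermal resistance in series:
R_cast iron = L/(kA) = 0.0031/(53.6×17.8) = 3.249×10^-6 K/W
R_mineral wool = L/(kA) = 0.165/(0.0371×17.8) = 0.2499 K/W
R_hardwood = L/(kA) = 0.215/(0.15×17.8) = 0.08052 K/W
R_outer film = 1/(h_o·A) = 1/(17.3×17.8) = 0.003247 K/W
R_total = 0.3336 K/W;  Q = ΔT/R_total = 81/0.3336 = 242.8 W
T_interface = T_inner − Q·ΣR(inner→interface) = 388 − 243×0.2499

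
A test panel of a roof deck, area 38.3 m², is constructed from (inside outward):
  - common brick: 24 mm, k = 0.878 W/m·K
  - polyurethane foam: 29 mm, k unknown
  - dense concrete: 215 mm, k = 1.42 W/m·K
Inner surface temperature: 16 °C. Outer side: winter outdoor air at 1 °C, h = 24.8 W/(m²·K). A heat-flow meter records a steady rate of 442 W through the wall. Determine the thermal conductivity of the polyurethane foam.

k ≈ 0.0268 W/(m·K)

Thermal resistances in series:
R_common brick = L/(kA) = 0.024/(0.878×38.3) = 7.137×10^-4 K/W
R_dense concrete = L/(kA) = 0.215/(1.42×38.3) = 0.003953 K/W
R_outer film = 1/(h_o·A) = 1/(24.8×38.3) = 0.001053 K/W
Sum of known resistances R_other = 0.00572 K/W
Total R = ΔT/Q = 15/442 = 0.03394 K/W
R_polyurethane foam = R_total − R_other = 0.02822 K/W
k = L/(R·A) = 0.029/(0.02822×38.3)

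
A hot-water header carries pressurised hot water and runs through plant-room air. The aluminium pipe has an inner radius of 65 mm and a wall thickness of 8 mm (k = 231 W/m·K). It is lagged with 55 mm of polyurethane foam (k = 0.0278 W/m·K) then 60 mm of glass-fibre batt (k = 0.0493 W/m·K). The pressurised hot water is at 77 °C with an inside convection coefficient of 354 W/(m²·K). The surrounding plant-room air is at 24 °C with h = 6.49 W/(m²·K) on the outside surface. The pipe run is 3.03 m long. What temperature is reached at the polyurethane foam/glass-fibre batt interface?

Radial resistances (cylindrical: R_cond = ln(r_o/r_i)/(2πkL), R_conv = 1/(h·2πrL)):
R_inner film = 1/(h_i·2πr₁L) = 1/(354×2π×0.065×3.03) = 0.002283 K/W
R_aluminium pipe wall = ln(73/65)/(2π×231×3.03) = 2.639×10^-5 K/W
R_polyurethane foam = ln(128/73)/(2π×0.0278×3.03) = 1.061 K/W
R_glass-fibre batt = ln(188/128)/(2π×0.0493×3.03) = 0.4096 K/W
R_outer film = 1/(h_o·2πr_oL) = 1/(6.49×2π×0.188×3.03) = 0.04305 K/W
R_total = 1.516 K/W
Q = ΔT/R_total = 53/1.516
Q = 35 W
T_interface = T_inner − Q·ΣR(inner→interface) = 77 − 35×1.063

T ≈ 39.8 °C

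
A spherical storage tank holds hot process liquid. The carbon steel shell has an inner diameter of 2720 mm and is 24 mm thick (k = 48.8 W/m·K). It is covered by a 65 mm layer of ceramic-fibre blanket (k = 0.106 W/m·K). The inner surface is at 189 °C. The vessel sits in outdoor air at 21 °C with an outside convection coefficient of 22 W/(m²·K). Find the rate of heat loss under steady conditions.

For a spherical shell R = (1/r₁ − 1/r₂)/(4πk); film R = 1/(h·4πr²). In series:
R_carbon steel shell = (1/1.36 − 1/1.384)/(4π×48.8) = 2.079×10^-5 K/W
R_ceramic-fibre blanket = (1/1.384 − 1/1.449)/(4π×0.106) = 0.02433 K/W
R_outer film = 1/(h·4πr_o²) = 1/(22×4π×1.449²) = 0.001723 K/W
R_total = 0.02608 K/W
Q = ΔT/R_total = 168/0.02608

Q ≈ 6440 W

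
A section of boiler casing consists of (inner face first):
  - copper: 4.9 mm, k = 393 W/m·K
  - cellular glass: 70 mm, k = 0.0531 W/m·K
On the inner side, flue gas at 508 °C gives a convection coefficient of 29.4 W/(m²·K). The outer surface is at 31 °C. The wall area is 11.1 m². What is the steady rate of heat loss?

Q ≈ 3920 W

Using the resistance-network approach (series):
R_inner film = 1/(h_i·A) = 1/(29.4×11.1) = 0.003064 K/W
R_copper = L/(kA) = 0.0049/(393×11.1) = 1.123×10^-6 K/W
R_cellular glass = L/(kA) = 0.07/(0.0531×11.1) = 0.1188 K/W
R_total = 0.1218 K/W
Q = ΔT / R_total = 477 / 0.1218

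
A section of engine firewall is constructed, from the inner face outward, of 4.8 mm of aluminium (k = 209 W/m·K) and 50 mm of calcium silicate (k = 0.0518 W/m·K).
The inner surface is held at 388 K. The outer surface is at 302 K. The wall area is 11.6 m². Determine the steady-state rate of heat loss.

Q ≈ 1030 W

Using the resistance-network approach (series):
R_aluminium = L/(kA) = 0.0048/(209×11.6) = 1.98×10^-6 K/W
R_calcium silicate = L/(kA) = 0.05/(0.0518×11.6) = 0.08321 K/W
R_total = 0.08321 K/W
Q = ΔT / R_total = 86 / 0.08321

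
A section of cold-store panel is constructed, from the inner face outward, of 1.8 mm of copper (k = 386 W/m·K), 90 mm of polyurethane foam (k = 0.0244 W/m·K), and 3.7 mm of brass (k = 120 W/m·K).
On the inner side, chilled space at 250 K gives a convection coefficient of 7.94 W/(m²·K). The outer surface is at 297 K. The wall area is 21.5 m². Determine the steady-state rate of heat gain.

Q ≈ 265 W

Thermal resistances in series:
R_inner film = 1/(h_i·A) = 1/(7.94×21.5) = 0.005858 K/W
R_copper = L/(kA) = 0.0018/(386×21.5) = 2.169×10^-7 K/W
R_polyurethane foam = L/(kA) = 0.09/(0.0244×21.5) = 0.1716 K/W
R_brass = L/(kA) = 0.0037/(120×21.5) = 1.434×10^-6 K/W
R_total = 0.1774 K/W
Q = ΔT / R_total = 47 / 0.1774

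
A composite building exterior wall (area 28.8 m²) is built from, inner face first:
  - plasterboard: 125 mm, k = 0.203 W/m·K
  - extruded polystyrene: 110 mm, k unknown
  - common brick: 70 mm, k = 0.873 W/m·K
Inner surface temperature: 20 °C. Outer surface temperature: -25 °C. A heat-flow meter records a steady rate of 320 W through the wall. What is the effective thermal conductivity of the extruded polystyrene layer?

k ≈ 0.0328 W/(m·K)

Treating each layer as a thermal resistance in series:
R_plasterboard = L/(kA) = 0.125/(0.203×28.8) = 0.02138 K/W
R_common brick = L/(kA) = 0.07/(0.873×28.8) = 0.002784 K/W
Sum of known resistances R_other = 0.02416 K/W
Total R = ΔT/Q = 45/320 = 0.1406 K/W
R_extruded polystyrene = R_total − R_other = 0.1165 K/W
k = L/(R·A) = 0.11/(0.1165×28.8)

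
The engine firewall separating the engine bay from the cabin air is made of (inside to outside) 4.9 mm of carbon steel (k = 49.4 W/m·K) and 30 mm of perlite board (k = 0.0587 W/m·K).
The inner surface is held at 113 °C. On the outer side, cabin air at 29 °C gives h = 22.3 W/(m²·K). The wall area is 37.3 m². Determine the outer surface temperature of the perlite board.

Model the wall as resistances in series:
R_carbon steel = L/(kA) = 0.0049/(49.4×37.3) = 2.659×10^-6 K/W
R_perlite board = L/(kA) = 0.03/(0.0587×37.3) = 0.0137 K/W
R_outer film = 1/(h_o·A) = 1/(22.3×37.3) = 0.001202 K/W
R_total = 0.01491 K/W;  Q = ΔT/R_total = 84/0.01491 = 5635 W
T_interface = T_inner − Q·ΣR(inner→interface) = 113 − 5640×0.0137

T ≈ 35.8 °C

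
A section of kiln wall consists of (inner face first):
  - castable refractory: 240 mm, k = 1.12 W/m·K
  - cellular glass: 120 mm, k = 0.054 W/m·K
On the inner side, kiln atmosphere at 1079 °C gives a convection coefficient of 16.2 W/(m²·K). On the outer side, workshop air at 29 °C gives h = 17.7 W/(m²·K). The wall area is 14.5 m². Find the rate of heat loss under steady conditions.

Treating each layer as a thermal resistance in series:
R_inner film = 1/(h_i·A) = 1/(16.2×14.5) = 0.004257 K/W
R_castable refractory = L/(kA) = 0.24/(1.12×14.5) = 0.01478 K/W
R_cellular glass = L/(kA) = 0.12/(0.054×14.5) = 0.1533 K/W
R_outer film = 1/(h_o·A) = 1/(17.7×14.5) = 0.003896 K/W
R_total = 0.1762 K/W
Q = ΔT / R_total = 1050 / 0.1762

Q ≈ 5960 W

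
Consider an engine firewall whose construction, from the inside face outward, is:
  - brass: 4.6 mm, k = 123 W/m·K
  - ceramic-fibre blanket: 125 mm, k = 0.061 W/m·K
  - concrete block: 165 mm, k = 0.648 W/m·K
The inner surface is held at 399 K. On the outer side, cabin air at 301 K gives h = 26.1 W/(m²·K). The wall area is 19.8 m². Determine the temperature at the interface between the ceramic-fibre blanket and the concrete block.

T ≈ 313 K

Model the wall as resistances in series:
R_brass = L/(kA) = 0.0046/(123×19.8) = 1.889×10^-6 K/W
R_ceramic-fibre blanket = L/(kA) = 0.125/(0.061×19.8) = 0.1035 K/W
R_concrete block = L/(kA) = 0.165/(0.648×19.8) = 0.01286 K/W
R_outer film = 1/(h_o·A) = 1/(26.1×19.8) = 0.001935 K/W
R_total = 0.1183 K/W;  Q = ΔT/R_total = 98/0.1183 = 828.5 W
T_interface = T_inner − Q·ΣR(inner→interface) = 399 − 828×0.1035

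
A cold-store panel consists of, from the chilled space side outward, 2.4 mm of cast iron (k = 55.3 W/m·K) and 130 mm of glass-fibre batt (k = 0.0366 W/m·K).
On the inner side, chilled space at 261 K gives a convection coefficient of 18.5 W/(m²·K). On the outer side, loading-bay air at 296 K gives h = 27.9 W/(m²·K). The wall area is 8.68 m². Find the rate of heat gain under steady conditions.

Model the wall as resistances in series:
R_inner film = 1/(h_i·A) = 1/(18.5×8.68) = 0.006227 K/W
R_cast iron = L/(kA) = 0.0024/(55.3×8.68) = 5×10^-6 K/W
R_glass-fibre batt = L/(kA) = 0.13/(0.0366×8.68) = 0.4092 K/W
R_outer film = 1/(h_o·A) = 1/(27.9×8.68) = 0.004129 K/W
R_total = 0.4196 K/W
Q = ΔT / R_total = 35 / 0.4196

Q ≈ 83.4 W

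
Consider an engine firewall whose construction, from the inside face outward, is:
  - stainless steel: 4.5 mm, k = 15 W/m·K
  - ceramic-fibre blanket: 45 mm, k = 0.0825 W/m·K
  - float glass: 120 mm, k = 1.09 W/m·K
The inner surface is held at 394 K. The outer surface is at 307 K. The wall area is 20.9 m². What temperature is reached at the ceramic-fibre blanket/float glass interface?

Thermal resistances in series:
R_stainless steel = L/(kA) = 0.0045/(15×20.9) = 1.435×10^-5 K/W
R_ceramic-fibre blanket = L/(kA) = 0.045/(0.0825×20.9) = 0.0261 K/W
R_float glass = L/(kA) = 0.12/(1.09×20.9) = 0.005268 K/W
R_total = 0.03138 K/W;  Q = ΔT/R_total = 87/0.03138 = 2772 W
T_interface = T_inner − Q·ΣR(inner→interface) = 394 − 2770×0.02611

T ≈ 322 K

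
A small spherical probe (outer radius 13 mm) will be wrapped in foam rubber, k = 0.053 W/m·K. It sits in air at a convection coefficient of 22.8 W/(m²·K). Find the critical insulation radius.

For a sphere r_cr = 2k/h = 2×0.053/22.8
r_cr = 4.65 mm; since the bare radius (13 mm) is above r_cr, any added insulation will reduce heat loss.

r_cr ≈ 4.65 mm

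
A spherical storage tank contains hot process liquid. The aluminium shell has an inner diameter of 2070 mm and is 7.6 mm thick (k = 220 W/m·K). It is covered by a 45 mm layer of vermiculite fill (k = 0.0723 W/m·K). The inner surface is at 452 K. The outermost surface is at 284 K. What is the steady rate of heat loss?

Spherical conduction: R = (1/r_in − 1/r_out)/(4πk) per layer; series-sum.
R_aluminium shell = (1/1.035 − 1/1.0426)/(4π×220) = 2.548×10^-6 K/W
R_vermiculite fill = (1/1.0426 − 1/1.0876)/(4π×0.0723) = 0.04368 K/W
R_total = 0.04368 K/W
Q = ΔT/R_total = 168/0.04368

Q ≈ 3850 W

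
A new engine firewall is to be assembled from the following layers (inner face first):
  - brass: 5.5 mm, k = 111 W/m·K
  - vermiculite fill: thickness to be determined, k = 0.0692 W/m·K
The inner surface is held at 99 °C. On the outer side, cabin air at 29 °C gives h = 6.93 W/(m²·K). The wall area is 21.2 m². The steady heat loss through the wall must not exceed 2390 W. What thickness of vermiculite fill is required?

L ≈ 33 mm

Series thermal resistances:
R_brass = L/(kA) = 0.0055/(111×21.2) = 2.337×10^-6 K/W
R_outer film = 1/(h_o·A) = 1/(6.93×21.2) = 0.006807 K/W
Sum of the known resistances R_other = 0.006809 K/W
Required total resistance R_tot = ΔT/Q_allow = 70/2390 = 0.02929 K/W
R_vermiculite fill = R_tot − R_other = 0.02248 K/W
L = R·k·A = 0.02248×0.0692×21.2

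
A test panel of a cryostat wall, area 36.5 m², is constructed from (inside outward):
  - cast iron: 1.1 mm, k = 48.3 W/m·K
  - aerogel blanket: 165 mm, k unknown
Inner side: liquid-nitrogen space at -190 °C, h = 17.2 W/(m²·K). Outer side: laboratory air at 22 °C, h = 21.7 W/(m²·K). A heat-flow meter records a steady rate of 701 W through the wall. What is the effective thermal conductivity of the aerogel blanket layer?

k ≈ 0.0151 W/(m·K)

Treating each layer as a thermal resistance in series:
R_inner film = 1/(h_i·A) = 1/(17.2×36.5) = 0.001593 K/W
R_cast iron = L/(kA) = 0.0011/(48.3×36.5) = 6.24×10^-7 K/W
R_outer film = 1/(h_o·A) = 1/(21.7×36.5) = 0.001263 K/W
Sum of known resistances R_other = 0.002856 K/W
Total R = ΔT/Q = 212/701 = 0.3024 K/W
R_aerogel blanket = R_total − R_other = 0.2996 K/W
k = L/(R·A) = 0.165/(0.2996×36.5)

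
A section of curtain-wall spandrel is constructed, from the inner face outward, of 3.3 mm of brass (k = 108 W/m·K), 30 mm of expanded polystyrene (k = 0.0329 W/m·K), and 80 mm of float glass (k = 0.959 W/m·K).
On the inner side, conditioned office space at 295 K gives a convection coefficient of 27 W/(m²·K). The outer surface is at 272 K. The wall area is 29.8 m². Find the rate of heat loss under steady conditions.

Series thermal resistances:
R_inner film = 1/(h_i·A) = 1/(27×29.8) = 0.001243 K/W
R_brass = L/(kA) = 0.0033/(108×29.8) = 1.025×10^-6 K/W
R_expanded polystyrene = L/(kA) = 0.03/(0.0329×29.8) = 0.0306 K/W
R_float glass = L/(kA) = 0.08/(0.959×29.8) = 0.002799 K/W
R_total = 0.03464 K/W
Q = ΔT / R_total = 23 / 0.03464

Q ≈ 664 W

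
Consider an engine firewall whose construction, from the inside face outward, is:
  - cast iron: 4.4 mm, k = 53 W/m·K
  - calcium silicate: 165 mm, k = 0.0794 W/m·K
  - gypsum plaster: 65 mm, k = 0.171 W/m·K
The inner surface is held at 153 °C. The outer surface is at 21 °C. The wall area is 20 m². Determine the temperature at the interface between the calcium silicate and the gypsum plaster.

T ≈ 41.4 °C

Model the wall as resistances in series:
R_cast iron = L/(kA) = 0.0044/(53×20) = 4.151×10^-6 K/W
R_calcium silicate = L/(kA) = 0.165/(0.0794×20) = 0.1039 K/W
R_gypsum plaster = L/(kA) = 0.065/(0.171×20) = 0.01901 K/W
R_total = 0.1229 K/W;  Q = ΔT/R_total = 132/0.1229 = 1074 W
T_interface = T_inner − Q·ΣR(inner→interface) = 153 − 1070×0.1039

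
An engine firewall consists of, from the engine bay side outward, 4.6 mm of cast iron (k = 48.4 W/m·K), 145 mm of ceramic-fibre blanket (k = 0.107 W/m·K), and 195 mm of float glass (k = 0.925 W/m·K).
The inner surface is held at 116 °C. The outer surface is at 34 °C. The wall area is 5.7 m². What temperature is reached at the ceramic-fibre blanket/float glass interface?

T ≈ 45 °C

Using the resistance-network approach (series):
R_cast iron = L/(kA) = 0.0046/(48.4×5.7) = 1.667×10^-5 K/W
R_ceramic-fibre blanket = L/(kA) = 0.145/(0.107×5.7) = 0.2377 K/W
R_float glass = L/(kA) = 0.195/(0.925×5.7) = 0.03698 K/W
R_total = 0.2747 K/W;  Q = ΔT/R_total = 82/0.2747 = 298.5 W
T_interface = T_inner − Q·ΣR(inner→interface) = 116 − 298×0.2378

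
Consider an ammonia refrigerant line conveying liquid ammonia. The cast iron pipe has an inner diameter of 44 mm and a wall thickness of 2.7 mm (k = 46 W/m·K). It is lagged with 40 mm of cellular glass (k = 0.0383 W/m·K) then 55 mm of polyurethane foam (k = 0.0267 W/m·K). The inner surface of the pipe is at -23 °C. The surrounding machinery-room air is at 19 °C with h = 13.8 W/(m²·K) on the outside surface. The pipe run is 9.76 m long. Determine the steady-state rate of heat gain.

Treating each annulus and film as a series resistance:
R_cast iron pipe wall = ln(24.7/22)/(2π×46×9.76) = 4.104×10^-5 K/W
R_cellular glass = ln(64.7/24.7)/(2π×0.0383×9.76) = 0.41 K/W
R_polyurethane foam = ln(119.7/64.7)/(2π×0.0267×9.76) = 0.3757 K/W
R_outer film = 1/(h_o·2πr_oL) = 1/(13.8×2π×0.1197×9.76) = 0.009872 K/W
R_total = 0.7957 K/W
Q = ΔT/R_total = 42/0.7957

Q ≈ 52.8 W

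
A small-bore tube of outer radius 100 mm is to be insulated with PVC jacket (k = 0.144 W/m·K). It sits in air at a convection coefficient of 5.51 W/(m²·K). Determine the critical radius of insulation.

For a cylinder r_cr = k/h = 0.144/5.51
r_cr = 26.1 mm; since the bare radius (100 mm) is above r_cr, any added insulation will reduce heat loss.

r_cr ≈ 26.1 mm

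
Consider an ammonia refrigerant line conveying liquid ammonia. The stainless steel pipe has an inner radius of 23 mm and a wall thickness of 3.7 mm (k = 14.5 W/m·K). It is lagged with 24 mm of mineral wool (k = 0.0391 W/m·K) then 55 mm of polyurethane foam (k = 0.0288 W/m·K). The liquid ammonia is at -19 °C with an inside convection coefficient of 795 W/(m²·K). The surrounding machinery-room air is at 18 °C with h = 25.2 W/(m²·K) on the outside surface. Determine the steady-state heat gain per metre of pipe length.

Radial resistances (cylindrical: R_cond = ln(r_o/r_i)/(2πkL), R_conv = 1/(h·2πrL)):
R_inner film = 1/(h_i·2πr₁L) = 1/(795×2π×0.023×1) = 0.008704 K/W
R_stainless steel pipe wall = ln(26.7/23)/(2π×14.5×1) = 0.001637 K/W
R_mineral wool = ln(50.7/26.7)/(2π×0.0391×1) = 2.61 K/W
R_polyurethane foam = ln(105.7/50.7)/(2π×0.0288×1) = 4.06 K/W
R_outer film = 1/(h_o·2πr_oL) = 1/(25.2×2π×0.1057×1) = 0.05975 K/W
R_total = 6.74 K/W
Q = ΔT/R_total = 37/6.74

q′ ≈ 5.49 W/m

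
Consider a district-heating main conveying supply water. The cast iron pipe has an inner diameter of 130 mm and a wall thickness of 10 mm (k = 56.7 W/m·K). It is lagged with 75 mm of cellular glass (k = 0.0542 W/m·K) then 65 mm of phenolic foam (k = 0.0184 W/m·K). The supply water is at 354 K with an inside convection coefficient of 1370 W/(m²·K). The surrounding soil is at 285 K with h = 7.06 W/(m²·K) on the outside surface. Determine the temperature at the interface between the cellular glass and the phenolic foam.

Radial resistances (cylindrical: R_cond = ln(r_o/r_i)/(2πkL), R_conv = 1/(h·2πrL)):
R_inner film = 1/(h_i·2πr₁L) = 1/(1370×2π×0.065×1) = 0.001787 K/W
R_cast iron pipe wall = ln(75/65)/(2π×56.7×1) = 4.017×10^-4 K/W
R_cellular glass = ln(150/75)/(2π×0.0542×1) = 2.035 K/W
R_phenolic foam = ln(215/150)/(2π×0.0184×1) = 3.114 K/W
R_outer film = 1/(h_o·2πr_oL) = 1/(7.06×2π×0.215×1) = 0.1049 K/W
R_total = 5.256 K/W
Q = ΔT/R_total = 69/5.256
Q = 13.1 W/m
T_interface = T_inner − Q·ΣR(inner→interface) = 354 − 13.1×2.038

T ≈ 327 K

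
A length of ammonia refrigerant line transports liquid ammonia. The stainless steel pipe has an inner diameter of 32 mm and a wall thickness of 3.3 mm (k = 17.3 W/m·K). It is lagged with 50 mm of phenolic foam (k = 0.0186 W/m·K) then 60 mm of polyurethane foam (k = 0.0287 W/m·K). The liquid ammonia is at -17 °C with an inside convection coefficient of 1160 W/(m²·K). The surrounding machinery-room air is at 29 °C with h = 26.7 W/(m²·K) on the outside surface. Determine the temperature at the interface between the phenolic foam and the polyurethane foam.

Per-layer cylindrical resistances, series-summed:
R_inner film = 1/(h_i·2πr₁L) = 1/(1160×2π×0.016×1) = 0.008575 K/W
R_stainless steel pipe wall = ln(19.3/16)/(2π×17.3×1) = 0.001725 K/W
R_phenolic foam = ln(69.3/19.3)/(2π×0.0186×1) = 10.94 K/W
R_polyurethane foam = ln(129.3/69.3)/(2π×0.0287×1) = 3.459 K/W
R_outer film = 1/(h_o·2πr_oL) = 1/(26.7×2π×0.1293×1) = 0.0461 K/W
R_total = 14.45 K/W
Q = ΔT/R_total = 46/14.45
Q = 3.18 W/m
T_interface = T_inner + Q·ΣR(inner→interface) = -17 + 3.18×10.95

T ≈ 17.8 °C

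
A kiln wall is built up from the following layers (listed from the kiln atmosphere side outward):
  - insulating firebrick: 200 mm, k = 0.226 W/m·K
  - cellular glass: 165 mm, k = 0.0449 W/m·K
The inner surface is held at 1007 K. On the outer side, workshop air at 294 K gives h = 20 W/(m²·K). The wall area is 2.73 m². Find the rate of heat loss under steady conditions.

Q ≈ 422 W

Series thermal resistances:
R_insulating firebrick = L/(kA) = 0.2/(0.226×2.73) = 0.3242 K/W
R_cellular glass = L/(kA) = 0.165/(0.0449×2.73) = 1.346 K/W
R_outer film = 1/(h_o·A) = 1/(20×2.73) = 0.01832 K/W
R_total = 1.689 K/W
Q = ΔT / R_total = 713 / 1.689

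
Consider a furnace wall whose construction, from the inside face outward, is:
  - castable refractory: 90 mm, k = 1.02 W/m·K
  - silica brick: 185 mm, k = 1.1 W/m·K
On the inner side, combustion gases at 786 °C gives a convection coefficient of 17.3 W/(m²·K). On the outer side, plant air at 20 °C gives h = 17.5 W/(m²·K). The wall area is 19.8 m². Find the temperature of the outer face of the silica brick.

T ≈ 138 °C

Using the resistance-network approach (series):
R_inner film = 1/(h_i·A) = 1/(17.3×19.8) = 0.002919 K/W
R_castable refractory = L/(kA) = 0.09/(1.02×19.8) = 0.004456 K/W
R_silica brick = L/(kA) = 0.185/(1.1×19.8) = 0.008494 K/W
R_outer film = 1/(h_o·A) = 1/(17.5×19.8) = 0.002886 K/W
R_total = 0.01876 K/W;  Q = ΔT/R_total = 766/0.01876 = 40840 W
T_interface = T_inner − Q·ΣR(inner→interface) = 786 − 40800×0.01587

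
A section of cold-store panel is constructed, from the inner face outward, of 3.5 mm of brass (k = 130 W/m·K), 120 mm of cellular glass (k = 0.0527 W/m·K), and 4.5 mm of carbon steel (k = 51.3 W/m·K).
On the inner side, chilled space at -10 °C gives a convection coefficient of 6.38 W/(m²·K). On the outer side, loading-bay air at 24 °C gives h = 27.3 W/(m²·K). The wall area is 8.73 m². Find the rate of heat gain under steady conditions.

Q ≈ 120 W

Thermal resistances in series:
R_inner film = 1/(h_i·A) = 1/(6.38×8.73) = 0.01795 K/W
R_brass = L/(kA) = 0.0035/(130×8.73) = 3.084×10^-6 K/W
R_cellular glass = L/(kA) = 0.12/(0.0527×8.73) = 0.2608 K/W
R_carbon steel = L/(kA) = 0.0045/(51.3×8.73) = 1.005×10^-5 K/W
R_outer film = 1/(h_o·A) = 1/(27.3×8.73) = 0.004196 K/W
R_total = 0.283 K/W
Q = ΔT / R_total = 34 / 0.283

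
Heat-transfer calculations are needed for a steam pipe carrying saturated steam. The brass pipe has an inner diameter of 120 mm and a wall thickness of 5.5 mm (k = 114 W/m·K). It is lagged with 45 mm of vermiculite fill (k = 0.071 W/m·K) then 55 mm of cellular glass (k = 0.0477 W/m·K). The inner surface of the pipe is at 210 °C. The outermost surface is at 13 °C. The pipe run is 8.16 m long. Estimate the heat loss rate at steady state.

Cylindrical conduction, so R = ln(r₂/r₁)/(2πkL) per layer, in series:
R_brass pipe wall = ln(65.5/60)/(2π×114×8.16) = 1.501×10^-5 K/W
R_vermiculite fill = ln(110.5/65.5)/(2π×0.071×8.16) = 0.1437 K/W
R_cellular glass = ln(165.5/110.5)/(2π×0.0477×8.16) = 0.1652 K/W
R_total = 0.3089 K/W
Q = ΔT/R_total = 197/0.3089

Q ≈ 638 W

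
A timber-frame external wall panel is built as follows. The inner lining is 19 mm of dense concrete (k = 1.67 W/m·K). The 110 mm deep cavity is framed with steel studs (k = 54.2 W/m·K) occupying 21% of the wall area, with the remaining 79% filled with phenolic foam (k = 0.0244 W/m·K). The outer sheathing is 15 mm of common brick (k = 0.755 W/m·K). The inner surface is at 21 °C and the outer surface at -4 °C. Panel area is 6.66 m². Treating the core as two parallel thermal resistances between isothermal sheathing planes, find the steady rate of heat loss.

Sheathing layers in series; stud and cavity paths in parallel between them.
R_inner = 0.019/(1.67×6.66) = 0.001708 K/W
R_stud  = 0.11/(54.2×0.21×6.66) = 0.001451 K/W
R_cav   = 0.11/(0.0244×0.79×6.66) = 0.8568 K/W
1/R_core = 1/R_stud + 1/R_cav → R_core = 0.001449 K/W
R_outer = 0.015/(0.755×6.66) = 0.002983 K/W
R_total = 0.00614 K/W
Q = ΔT/R_total = 25/0.00614

Q ≈ 4070 W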